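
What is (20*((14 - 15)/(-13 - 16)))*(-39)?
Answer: -780/29 ≈ -26.897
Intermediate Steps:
(20*((14 - 15)/(-13 - 16)))*(-39) = (20*(-1/(-29)))*(-39) = (20*(-1*(-1/29)))*(-39) = (20*(1/29))*(-39) = (20/29)*(-39) = -780/29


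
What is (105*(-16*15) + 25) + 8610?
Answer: -16565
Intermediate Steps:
(105*(-16*15) + 25) + 8610 = (105*(-240) + 25) + 8610 = (-25200 + 25) + 8610 = -25175 + 8610 = -16565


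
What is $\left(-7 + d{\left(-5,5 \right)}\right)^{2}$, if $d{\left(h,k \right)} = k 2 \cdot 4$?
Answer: $1089$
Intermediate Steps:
$d{\left(h,k \right)} = 8 k$ ($d{\left(h,k \right)} = 2 k 4 = 8 k$)
$\left(-7 + d{\left(-5,5 \right)}\right)^{2} = \left(-7 + 8 \cdot 5\right)^{2} = \left(-7 + 40\right)^{2} = 33^{2} = 1089$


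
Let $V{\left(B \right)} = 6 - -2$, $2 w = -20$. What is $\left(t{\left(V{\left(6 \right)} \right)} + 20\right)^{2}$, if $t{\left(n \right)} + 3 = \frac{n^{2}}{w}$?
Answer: $\frac{2809}{25} \approx 112.36$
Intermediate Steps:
$w = -10$ ($w = \frac{1}{2} \left(-20\right) = -10$)
$V{\left(B \right)} = 8$ ($V{\left(B \right)} = 6 + 2 = 8$)
$t{\left(n \right)} = -3 - \frac{n^{2}}{10}$ ($t{\left(n \right)} = -3 + \frac{n^{2}}{-10} = -3 + n^{2} \left(- \frac{1}{10}\right) = -3 - \frac{n^{2}}{10}$)
$\left(t{\left(V{\left(6 \right)} \right)} + 20\right)^{2} = \left(\left(-3 - \frac{8^{2}}{10}\right) + 20\right)^{2} = \left(\left(-3 - \frac{32}{5}\right) + 20\right)^{2} = \left(- \frac{47}{5} + 20\right)^{2} = \left(\frac{53}{5}\right)^{2} = \frac{2809}{25}$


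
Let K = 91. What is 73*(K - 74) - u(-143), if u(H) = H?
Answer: 1384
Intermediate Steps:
73*(K - 74) - u(-143) = 73*(91 - 74) - 1*(-143) = 73*17 + 143 = 1241 + 143 = 1384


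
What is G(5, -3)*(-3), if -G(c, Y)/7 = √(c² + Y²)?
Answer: 21*√34 ≈ 122.45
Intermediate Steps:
G(c, Y) = -7*√(Y² + c²) (G(c, Y) = -7*√(c² + Y²) = -7*√(Y² + c²))
G(5, -3)*(-3) = -7*√((-3)² + 5²)*(-3) = -7*√(9 + 25)*(-3) = -7*√34*(-3) = 21*√34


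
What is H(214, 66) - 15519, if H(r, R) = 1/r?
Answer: -3321065/214 ≈ -15519.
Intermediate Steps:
H(214, 66) - 15519 = 1/214 - 15519 = -3321065/214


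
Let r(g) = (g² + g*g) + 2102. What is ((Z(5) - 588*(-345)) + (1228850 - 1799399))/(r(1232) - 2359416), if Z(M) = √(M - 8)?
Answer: -367689/678334 + I*√3/678334 ≈ -0.54205 + 2.5534e-6*I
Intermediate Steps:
Z(M) = √(-8 + M)
r(g) = 2102 + 2*g² (r(g) = (g² + g²) + 2102 = 2*g² + 2102 = 2102 + 2*g²)
((Z(5) - 588*(-345)) + (1228850 - 1799399))/(r(1232) - 2359416) = ((√(-8 + 5) - 588*(-345)) + (1228850 - 1799399))/((2102 + 2*1232²) - 2359416) = ((√(-3) + 202860) - 570549)/((2102 + 2*1517824) - 2359416) = ((I*√3 + 202860) - 570549)/((2102 + 3035648) - 2359416) = ((202860 + I*√3) - 570549)/(3037750 - 2359416) = (-367689 + I*√3)/678334 = (-367689 + I*√3)*(1/678334) = -367689/678334 + I*√3/678334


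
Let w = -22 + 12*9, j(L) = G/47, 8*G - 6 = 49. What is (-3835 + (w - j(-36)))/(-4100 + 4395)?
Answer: -1409679/110920 ≈ -12.709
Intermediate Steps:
G = 55/8 (G = ¾ + (⅛)*49 = ¾ + 49/8 = 55/8 ≈ 6.8750)
j(L) = 55/376 (j(L) = (55/8)/47 = (55/8)*(1/47) = 55/376)
w = 86 (w = -22 + 108 = 86)
(-3835 + (w - j(-36)))/(-4100 + 4395) = (-3835 + (86 - 1*55/376))/(-4100 + 4395) = (-3835 + (86 - 55/376))/295 = (-3835 + 32281/376)*(1/295) = -1409679/376*1/295 = -1409679/110920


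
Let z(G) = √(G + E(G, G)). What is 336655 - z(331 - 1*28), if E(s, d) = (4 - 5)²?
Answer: 336655 - 4*√19 ≈ 3.3664e+5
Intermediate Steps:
E(s, d) = 1 (E(s, d) = (-1)² = 1)
z(G) = √(1 + G) (z(G) = √(G + 1) = √(1 + G))
336655 - z(331 - 1*28) = 336655 - √(1 + (331 - 1*28)) = 336655 - √(1 + (331 - 28)) = 336655 - √(1 + 303) = 336655 - √304 = 336655 - 4*√19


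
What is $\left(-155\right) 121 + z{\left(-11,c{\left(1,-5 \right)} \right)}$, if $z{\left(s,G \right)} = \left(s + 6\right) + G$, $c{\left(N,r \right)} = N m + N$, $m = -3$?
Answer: $-18762$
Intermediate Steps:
$c{\left(N,r \right)} = - 2 N$ ($c{\left(N,r \right)} = N \left(-3\right) + N = - 3 N + N = - 2 N$)
$z{\left(s,G \right)} = 6 + G + s$ ($z{\left(s,G \right)} = \left(6 + s\right) + G = 6 + G + s$)
$\left(-155\right) 121 + z{\left(-11,c{\left(1,-5 \right)} \right)} = \left(-155\right) 121 - 7 = -18755 - 7 = -18762$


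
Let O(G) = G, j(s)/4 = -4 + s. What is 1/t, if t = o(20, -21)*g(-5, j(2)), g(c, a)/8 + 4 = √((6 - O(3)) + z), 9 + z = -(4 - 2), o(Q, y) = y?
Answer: 1/1008 + I*√2/2016 ≈ 0.00099206 + 0.00070149*I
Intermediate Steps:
j(s) = -16 + 4*s (j(s) = 4*(-4 + s) = -16 + 4*s)
z = -11 (z = -9 - (4 - 2) = -9 - 1*2 = -9 - 2 = -11)
g(c, a) = -32 + 16*I*√2 (g(c, a) = -32 + 8*√((6 - 1*3) - 11) = -32 + 8*√((6 - 3) - 11) = -32 + 8*√(3 - 11) = -32 + 8*√(-8) = -32 + 8*(2*I*√2) = -32 + 16*I*√2)
t = 672 - 336*I*√2 (t = -21*(-32 + 16*I*√2) = 672 - 336*I*√2 ≈ 672.0 - 475.18*I)
1/t = 1/(672 - 336*I*√2)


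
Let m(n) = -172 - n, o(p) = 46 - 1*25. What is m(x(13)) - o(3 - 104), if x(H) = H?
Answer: -206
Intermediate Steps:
o(p) = 21 (o(p) = 46 - 25 = 21)
m(x(13)) - o(3 - 104) = (-172 - 1*13) - 1*21 = (-172 - 13) - 21 = -185 - 21 = -206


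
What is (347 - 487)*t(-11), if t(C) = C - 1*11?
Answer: 3080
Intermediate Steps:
t(C) = -11 + C (t(C) = C - 11 = -11 + C)
(347 - 487)*t(-11) = (347 - 487)*(-11 - 11) = -140*(-22) = 3080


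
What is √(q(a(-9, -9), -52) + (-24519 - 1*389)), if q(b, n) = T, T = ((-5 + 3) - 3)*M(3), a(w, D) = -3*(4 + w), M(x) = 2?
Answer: I*√24918 ≈ 157.85*I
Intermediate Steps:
a(w, D) = -12 - 3*w
T = -10 (T = ((-5 + 3) - 3)*2 = (-2 - 3)*2 = -5*2 = -10)
q(b, n) = -10
√(q(a(-9, -9), -52) + (-24519 - 1*389)) = √(-10 + (-24519 - 1*389)) = √(-10 + (-24519 - 389)) = √(-10 - 24908) = √(-24918) = I*√24918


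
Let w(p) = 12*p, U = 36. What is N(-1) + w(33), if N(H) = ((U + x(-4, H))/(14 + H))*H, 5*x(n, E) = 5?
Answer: 5111/13 ≈ 393.15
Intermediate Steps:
x(n, E) = 1 (x(n, E) = (1/5)*5 = 1)
N(H) = 37*H/(14 + H) (N(H) = ((36 + 1)/(14 + H))*H = (37/(14 + H))*H = 37*H/(14 + H))
N(-1) + w(33) = 37*(-1)/(14 - 1) + 12*33 = 37*(-1)/13 + 396 = 37*(-1)*(1/13) + 396 = -37/13 + 396 = 5111/13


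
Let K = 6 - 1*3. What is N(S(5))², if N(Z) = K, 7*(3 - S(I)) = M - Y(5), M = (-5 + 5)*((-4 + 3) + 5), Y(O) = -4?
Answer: 9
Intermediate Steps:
K = 3 (K = 6 - 3 = 3)
M = 0 (M = 0*(-1 + 5) = 0*4 = 0)
S(I) = 17/7 (S(I) = 3 - (0 - 1*(-4))/7 = 3 - (0 + 4)/7 = 3 - ⅐*4 = 3 - 4/7 = 17/7)
N(Z) = 3
N(S(5))² = 3² = 9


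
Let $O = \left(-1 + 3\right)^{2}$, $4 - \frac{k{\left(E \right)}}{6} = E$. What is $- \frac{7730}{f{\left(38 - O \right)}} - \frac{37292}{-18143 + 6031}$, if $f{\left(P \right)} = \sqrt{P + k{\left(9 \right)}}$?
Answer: $- \frac{11693897}{3028} \approx -3861.9$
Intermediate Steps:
$k{\left(E \right)} = 24 - 6 E$
$O = 4$ ($O = 2^{2} = 4$)
$f{\left(P \right)} = \sqrt{-30 + P}$ ($f{\left(P \right)} = \sqrt{P + \left(24 - 54\right)} = \sqrt{P - 30} = \sqrt{-30 + P}$)
$- \frac{7730}{f{\left(38 - O \right)}} - \frac{37292}{-18143 + 6031} = - \frac{7730}{\sqrt{-30 + \left(38 - 4\right)}} - \frac{37292}{-18143 + 6031} = - \frac{7730}{\sqrt{-30 + \left(38 - 4\right)}} - \frac{37292}{-12112} = - \frac{7730}{\sqrt{-30 + 34}} - - \frac{9323}{3028} = - \frac{7730}{\sqrt{4}} + \frac{9323}{3028} = - \frac{7730}{2} + \frac{9323}{3028} = \left(-7730\right) \frac{1}{2} + \frac{9323}{3028} = -3865 + \frac{9323}{3028} = - \frac{11693897}{3028}$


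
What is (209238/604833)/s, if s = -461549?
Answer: -69746/93053355439 ≈ -7.4953e-7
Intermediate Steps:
(209238/604833)/s = (209238/604833)/(-461549) = (209238*(1/604833))*(-1/461549) = (69746/201611)*(-1/461549) = -69746/93053355439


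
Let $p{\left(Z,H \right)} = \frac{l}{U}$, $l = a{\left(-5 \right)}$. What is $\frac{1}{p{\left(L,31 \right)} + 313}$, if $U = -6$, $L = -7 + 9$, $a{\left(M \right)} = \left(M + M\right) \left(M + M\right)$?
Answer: $\frac{3}{889} \approx 0.0033746$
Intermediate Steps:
$a{\left(M \right)} = 4 M^{2}$ ($a{\left(M \right)} = 2 M 2 M = 4 M^{2}$)
$l = 100$ ($l = 4 \left(-5\right)^{2} = 4 \cdot 25 = 100$)
$L = 2$
$p{\left(Z,H \right)} = - \frac{50}{3}$ ($p{\left(Z,H \right)} = \frac{100}{-6} = 100 \left(- \frac{1}{6}\right) = - \frac{50}{3}$)
$\frac{1}{p{\left(L,31 \right)} + 313} = \frac{1}{- \frac{50}{3} + 313} = \frac{1}{\frac{889}{3}} = \frac{3}{889}$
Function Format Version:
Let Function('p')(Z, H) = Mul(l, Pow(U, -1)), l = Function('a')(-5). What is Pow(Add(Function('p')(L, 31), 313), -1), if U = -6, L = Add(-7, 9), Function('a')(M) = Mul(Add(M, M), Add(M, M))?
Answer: Rational(3, 889) ≈ 0.0033746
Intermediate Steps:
Function('a')(M) = Mul(4, Pow(M, 2)) (Function('a')(M) = Mul(Mul(2, M), Mul(2, M)) = Mul(4, Pow(M, 2)))
l = 100 (l = Mul(4, Pow(-5, 2)) = Mul(4, 25) = 100)
L = 2
Function('p')(Z, H) = Rational(-50, 3) (Function('p')(Z, H) = Mul(100, Pow(-6, -1)) = Mul(100, Rational(-1, 6)) = Rational(-50, 3))
Pow(Add(Function('p')(L, 31), 313), -1) = Pow(Add(Rational(-50, 3), 313), -1) = Pow(Rational(889, 3), -1) = Rational(3, 889)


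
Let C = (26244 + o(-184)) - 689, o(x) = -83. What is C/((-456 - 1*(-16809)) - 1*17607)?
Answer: -12736/627 ≈ -20.313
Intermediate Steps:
C = 25472 (C = (26244 - 83) - 689 = 26161 - 689 = 25472)
C/((-456 - 1*(-16809)) - 1*17607) = 25472/((-456 - 1*(-16809)) - 1*17607) = 25472/((-456 + 16809) - 17607) = 25472/(16353 - 17607) = 25472/(-1254) = 25472*(-1/1254) = -12736/627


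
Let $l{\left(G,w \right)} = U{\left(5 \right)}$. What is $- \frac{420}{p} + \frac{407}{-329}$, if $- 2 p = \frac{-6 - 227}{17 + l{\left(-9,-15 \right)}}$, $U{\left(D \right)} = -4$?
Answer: $- \frac{3687511}{76657} \approx -48.104$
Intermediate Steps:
$l{\left(G,w \right)} = -4$
$p = \frac{233}{26}$ ($p = - \frac{\left(-6 - 227\right) \frac{1}{17 - 4}}{2} = - \frac{\left(-233\right) \frac{1}{13}}{2} = \left(- \frac{1}{2}\right) \left(- \frac{233}{13}\right) = \frac{233}{26} \approx 8.9615$)
$- \frac{420}{p} + \frac{407}{-329} = - \frac{420}{\frac{233}{26}} + \frac{407}{-329} = \left(-420\right) \frac{26}{233} + 407 \left(- \frac{1}{329}\right) = - \frac{10920}{233} - \frac{407}{329} = - \frac{3687511}{76657}$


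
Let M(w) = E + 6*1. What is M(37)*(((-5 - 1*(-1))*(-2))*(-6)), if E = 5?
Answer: -528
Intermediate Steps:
M(w) = 11 (M(w) = 5 + 6*1 = 5 + 6 = 11)
M(37)*(((-5 - 1*(-1))*(-2))*(-6)) = 11*(((-5 - 1*(-1))*(-2))*(-6)) = 11*(((-5 + 1)*(-2))*(-6)) = 11*(-4*(-2)*(-6)) = 11*(8*(-6)) = 11*(-48) = -528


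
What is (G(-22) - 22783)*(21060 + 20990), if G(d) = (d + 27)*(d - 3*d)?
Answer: -948774150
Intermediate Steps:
G(d) = -2*d*(27 + d) (G(d) = (27 + d)*(-2*d) = -2*d*(27 + d))
(G(-22) - 22783)*(21060 + 20990) = (-2*(-22)*(27 - 22) - 22783)*(21060 + 20990) = (-2*(-22)*5 - 22783)*42050 = (220 - 22783)*42050 = -22563*42050 = -948774150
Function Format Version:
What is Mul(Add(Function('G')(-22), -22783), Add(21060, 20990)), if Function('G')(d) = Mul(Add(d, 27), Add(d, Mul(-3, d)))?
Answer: -948774150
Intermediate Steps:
Function('G')(d) = Mul(-2, d, Add(27, d)) (Function('G')(d) = Mul(Add(27, d), Mul(-2, d)) = Mul(-2, d, Add(27, d)))
Mul(Add(Function('G')(-22), -22783), Add(21060, 20990)) = Mul(Add(Mul(-2, -22, Add(27, -22)), -22783), Add(21060, 20990)) = Mul(Add(Mul(-2, -22, 5), -22783), 42050) = Mul(Add(220, -22783), 42050) = Mul(-22563, 42050) = -948774150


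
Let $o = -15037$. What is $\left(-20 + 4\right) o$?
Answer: $240592$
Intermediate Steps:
$\left(-20 + 4\right) o = \left(-20 + 4\right) \left(-15037\right) = \left(-16\right) \left(-15037\right) = 240592$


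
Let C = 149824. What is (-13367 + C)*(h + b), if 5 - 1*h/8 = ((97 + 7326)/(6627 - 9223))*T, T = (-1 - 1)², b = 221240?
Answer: 19604791381528/649 ≈ 3.0208e+10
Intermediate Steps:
T = 4 (T = (-2)² = 4)
h = 85344/649 (h = 40 - 8*(97 + 7326)/(6627 - 9223)*4 = 40 - 8*7423/(-2596)*4 = 40 - 8*7423*(-1/2596)*4 = 40 - (-14846)*4/649 = 40 - 8*(-7423/649) = 40 + 59384/649 = 85344/649 ≈ 131.50)
(-13367 + C)*(h + b) = (-13367 + 149824)*(85344/649 + 221240) = 136457*(143670104/649) = 19604791381528/649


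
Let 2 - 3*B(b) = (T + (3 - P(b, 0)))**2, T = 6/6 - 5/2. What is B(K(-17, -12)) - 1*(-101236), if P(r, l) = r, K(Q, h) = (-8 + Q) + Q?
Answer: 1207271/12 ≈ 1.0061e+5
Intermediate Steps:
K(Q, h) = -8 + 2*Q
T = -3/2 (T = 6*(1/6) - 5*1/2 = 1 - 5/2 = -3/2 ≈ -1.5000)
B(b) = 2/3 - (3/2 - b)**2/3 (B(b) = 2/3 - (-3/2 + (3 - b))**2/3 = 2/3 - (3/2 - b)**2/3)
B(K(-17, -12)) - 1*(-101236) = (2/3 - (-3 + 2*(-8 + 2*(-17)))**2/12) - 1*(-101236) = (2/3 - (-3 + 2*(-8 - 34))**2/12) + 101236 = (2/3 - (-3 + 2*(-42))**2/12) + 101236 = (2/3 - (-3 - 84)**2/12) + 101236 = (2/3 - 1/12*(-87)**2) + 101236 = (2/3 - 1/12*7569) + 101236 = (2/3 - 2523/4) + 101236 = -7561/12 + 101236 = 1207271/12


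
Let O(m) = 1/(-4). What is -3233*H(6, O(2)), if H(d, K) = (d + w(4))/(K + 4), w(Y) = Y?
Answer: -25864/3 ≈ -8621.3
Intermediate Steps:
O(m) = -1/4
H(d, K) = (4 + d)/(4 + K) (H(d, K) = (d + 4)/(K + 4) = (4 + d)/(4 + K))
-3233*H(6, O(2)) = -3233*(4 + 6)/(4 - 1/4) = -3233*10/15/4 = -12932*10/15 = -3233*8/3 = -25864/3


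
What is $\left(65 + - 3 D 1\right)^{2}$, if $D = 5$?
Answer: $2500$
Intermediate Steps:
$\left(65 + - 3 D 1\right)^{2} = \left(65 + \left(-3\right) 5 \cdot 1\right)^{2} = \left(65 - 15\right)^{2} = 50^{2} = 2500$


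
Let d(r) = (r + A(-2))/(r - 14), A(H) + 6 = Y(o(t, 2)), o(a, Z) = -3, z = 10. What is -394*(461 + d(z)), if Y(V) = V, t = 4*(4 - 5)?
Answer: -363071/2 ≈ -1.8154e+5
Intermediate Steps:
t = -4 (t = 4*(-1) = -4)
A(H) = -9 (A(H) = -6 - 3 = -9)
d(r) = (-9 + r)/(-14 + r) (d(r) = (r - 9)/(r - 14) = (-9 + r)/(-14 + r))
-394*(461 + d(z)) = -394*(461 + (-9 + 10)/(-14 + 10)) = -394*(461 + 1/(-4)) = -394*(461 - ¼*1) = -394*(461 - ¼) = -394*1843/4 = -363071/2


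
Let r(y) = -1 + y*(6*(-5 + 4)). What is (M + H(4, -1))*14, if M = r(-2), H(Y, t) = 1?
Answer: 168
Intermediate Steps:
r(y) = -1 - 6*y (r(y) = -1 + y*(6*(-1)) = -1 + y*(-6) = -1 - 6*y)
M = 11 (M = -1 - 6*(-2) = -1 + 12 = 11)
(M + H(4, -1))*14 = (11 + 1)*14 = 12*14 = 168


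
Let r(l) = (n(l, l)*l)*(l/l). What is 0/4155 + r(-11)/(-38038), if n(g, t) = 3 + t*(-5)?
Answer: 29/1729 ≈ 0.016773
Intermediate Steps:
n(g, t) = 3 - 5*t
r(l) = l*(3 - 5*l) (r(l) = ((3 - 5*l)*l)*(l/l) = (l*(3 - 5*l))*1 = l*(3 - 5*l))
0/4155 + r(-11)/(-38038) = 0/4155 - 11*(3 - 5*(-11))/(-38038) = 0*(1/4155) - 11*(3 + 55)*(-1/38038) = 0 - 11*58*(-1/38038) = 0 - 638*(-1/38038) = 0 + 29/1729 = 29/1729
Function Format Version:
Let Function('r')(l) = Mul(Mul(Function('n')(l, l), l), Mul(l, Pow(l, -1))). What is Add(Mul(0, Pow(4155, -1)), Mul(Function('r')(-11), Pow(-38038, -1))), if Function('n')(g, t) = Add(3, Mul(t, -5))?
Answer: Rational(29, 1729) ≈ 0.016773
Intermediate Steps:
Function('n')(g, t) = Add(3, Mul(-5, t))
Function('r')(l) = Mul(l, Add(3, Mul(-5, l))) (Function('r')(l) = Mul(Mul(Add(3, Mul(-5, l)), l), Mul(l, Pow(l, -1))) = Mul(Mul(l, Add(3, Mul(-5, l))), 1) = Mul(l, Add(3, Mul(-5, l))))
Add(Mul(0, Pow(4155, -1)), Mul(Function('r')(-11), Pow(-38038, -1))) = Add(Mul(0, Pow(4155, -1)), Mul(Mul(-11, Add(3, Mul(-5, -11))), Pow(-38038, -1))) = Add(Mul(0, Rational(1, 4155)), Mul(Mul(-11, Add(3, 55)), Rational(-1, 38038))) = Add(0, Mul(Mul(-11, 58), Rational(-1, 38038))) = Add(0, Mul(-638, Rational(-1, 38038))) = Add(0, Rational(29, 1729)) = Rational(29, 1729)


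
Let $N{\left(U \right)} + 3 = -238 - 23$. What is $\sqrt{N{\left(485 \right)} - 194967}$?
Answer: $i \sqrt{195231} \approx 441.85 i$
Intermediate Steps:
$N{\left(U \right)} = -264$ ($N{\left(U \right)} = -3 - 261 = -264$)
$\sqrt{N{\left(485 \right)} - 194967} = \sqrt{-264 - 194967} = \sqrt{-195231} = i \sqrt{195231}$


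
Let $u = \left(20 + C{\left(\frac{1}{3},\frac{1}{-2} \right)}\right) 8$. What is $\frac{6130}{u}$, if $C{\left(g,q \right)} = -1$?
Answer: $\frac{3065}{76} \approx 40.329$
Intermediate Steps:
$u = 152$ ($u = \left(20 - 1\right) 8 = 19 \cdot 8 = 152$)
$\frac{6130}{u} = \frac{6130}{152} = 6130 \cdot \frac{1}{152} = \frac{3065}{76}$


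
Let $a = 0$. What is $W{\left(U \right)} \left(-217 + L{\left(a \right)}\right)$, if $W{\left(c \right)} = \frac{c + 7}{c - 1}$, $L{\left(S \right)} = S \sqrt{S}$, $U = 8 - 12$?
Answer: $\frac{651}{5} \approx 130.2$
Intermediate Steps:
$U = -4$ ($U = 8 - 12 = -4$)
$L{\left(S \right)} = S^{\frac{3}{2}}$
$W{\left(c \right)} = \frac{7 + c}{-1 + c}$
$W{\left(U \right)} \left(-217 + L{\left(a \right)}\right) = \frac{7 - 4}{-1 - 4} \left(-217 + 0^{\frac{3}{2}}\right) = \frac{1}{-5} \cdot 3 \left(-217 + 0\right) = \left(- \frac{1}{5}\right) 3 \left(-217\right) = \left(- \frac{3}{5}\right) \left(-217\right) = \frac{651}{5}$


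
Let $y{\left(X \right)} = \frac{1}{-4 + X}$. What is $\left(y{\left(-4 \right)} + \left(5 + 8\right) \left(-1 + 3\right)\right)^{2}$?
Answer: $\frac{42849}{64} \approx 669.52$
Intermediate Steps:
$\left(y{\left(-4 \right)} + \left(5 + 8\right) \left(-1 + 3\right)\right)^{2} = \left(\frac{1}{-4 - 4} + \left(5 + 8\right) \left(-1 + 3\right)\right)^{2} = \left(\frac{1}{-8} + 13 \cdot 2\right)^{2} = \left(- \frac{1}{8} + 26\right)^{2} = \left(\frac{207}{8}\right)^{2} = \frac{42849}{64}$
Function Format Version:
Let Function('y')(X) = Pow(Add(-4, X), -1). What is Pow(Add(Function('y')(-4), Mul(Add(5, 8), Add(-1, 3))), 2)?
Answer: Rational(42849, 64) ≈ 669.52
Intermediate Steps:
Pow(Add(Function('y')(-4), Mul(Add(5, 8), Add(-1, 3))), 2) = Pow(Add(Pow(Add(-4, -4), -1), Mul(Add(5, 8), Add(-1, 3))), 2) = Pow(Add(Pow(-8, -1), Mul(13, 2)), 2) = Pow(Add(Rational(-1, 8), 26), 2) = Pow(Rational(207, 8), 2) = Rational(42849, 64)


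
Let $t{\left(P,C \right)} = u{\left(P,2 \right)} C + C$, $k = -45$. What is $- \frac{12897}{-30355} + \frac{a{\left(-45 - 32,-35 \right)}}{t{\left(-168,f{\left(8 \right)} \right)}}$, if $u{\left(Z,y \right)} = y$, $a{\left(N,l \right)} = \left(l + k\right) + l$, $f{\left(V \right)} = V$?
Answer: $- \frac{3181297}{728520} \approx -4.3668$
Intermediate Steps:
$a{\left(N,l \right)} = -45 + 2 l$ ($a{\left(N,l \right)} = \left(l - 45\right) + l = \left(-45 + l\right) + l = -45 + 2 l$)
$t{\left(P,C \right)} = 3 C$ ($t{\left(P,C \right)} = 2 C + C = 3 C$)
$- \frac{12897}{-30355} + \frac{a{\left(-45 - 32,-35 \right)}}{t{\left(-168,f{\left(8 \right)} \right)}} = - \frac{12897}{-30355} + \frac{-45 + 2 \left(-35\right)}{3 \cdot 8} = \left(-12897\right) \left(- \frac{1}{30355}\right) + \frac{-45 - 70}{24} = \frac{12897}{30355} - \frac{115}{24} = - \frac{3181297}{728520}$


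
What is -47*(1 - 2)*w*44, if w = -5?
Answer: -10340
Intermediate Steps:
-47*(1 - 2)*w*44 = -47*(1 - 2)*(-5)*44 = -(-47)*(-5)*44 = -47*5*44 = -235*44 = -10340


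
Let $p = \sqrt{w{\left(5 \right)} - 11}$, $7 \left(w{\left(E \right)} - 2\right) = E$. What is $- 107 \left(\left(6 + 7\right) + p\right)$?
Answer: $-1391 - \frac{107 i \sqrt{406}}{7} \approx -1391.0 - 308.0 i$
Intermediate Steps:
$w{\left(E \right)} = 2 + \frac{E}{7}$
$p = \frac{i \sqrt{406}}{7}$ ($p = \sqrt{\left(2 + \frac{1}{7} \cdot 5\right) - 11} = \sqrt{\left(2 + \frac{5}{7}\right) - 11} = \sqrt{\frac{19}{7} - 11} = \sqrt{- \frac{58}{7}} = \frac{i \sqrt{406}}{7} \approx 2.8785 i$)
$- 107 \left(\left(6 + 7\right) + p\right) = - 107 \left(\left(6 + 7\right) + \frac{i \sqrt{406}}{7}\right) = - 107 \left(13 + \frac{i \sqrt{406}}{7}\right) = -1391 - \frac{107 i \sqrt{406}}{7}$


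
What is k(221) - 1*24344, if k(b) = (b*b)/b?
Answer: -24123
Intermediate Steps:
k(b) = b (k(b) = b²/b = b)
k(221) - 1*24344 = 221 - 1*24344 = 221 - 24344 = -24123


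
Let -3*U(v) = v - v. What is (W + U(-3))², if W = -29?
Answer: 841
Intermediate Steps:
U(v) = 0 (U(v) = -(v - v)/3 = -⅓*0 = 0)
(W + U(-3))² = (-29 + 0)² = (-29)² = 841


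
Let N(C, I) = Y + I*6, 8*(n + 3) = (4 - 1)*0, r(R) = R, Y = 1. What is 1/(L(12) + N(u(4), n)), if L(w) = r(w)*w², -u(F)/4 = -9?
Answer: 1/1711 ≈ 0.00058445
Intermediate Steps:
u(F) = 36 (u(F) = -4*(-9) = 36)
L(w) = w³ (L(w) = w*w² = w³)
n = -3 (n = -3 + ((4 - 1)*0)/8 = -3 + (3*0)/8 = -3 + (⅛)*0 = -3 + 0 = -3)
N(C, I) = 1 + 6*I (N(C, I) = 1 + I*6 = 1 + 6*I)
1/(L(12) + N(u(4), n)) = 1/(12³ + (1 + 6*(-3))) = 1/(1728 + (1 - 18)) = 1/(1728 - 17) = 1/1711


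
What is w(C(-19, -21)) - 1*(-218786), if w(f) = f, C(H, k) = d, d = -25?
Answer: 218761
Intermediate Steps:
C(H, k) = -25
w(C(-19, -21)) - 1*(-218786) = -25 - 1*(-218786) = -25 + 218786 = 218761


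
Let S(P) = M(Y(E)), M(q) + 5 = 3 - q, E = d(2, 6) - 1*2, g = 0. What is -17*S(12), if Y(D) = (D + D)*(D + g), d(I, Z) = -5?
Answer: 1700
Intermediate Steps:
E = -7 (E = -5 - 1*2 = -5 - 2 = -7)
Y(D) = 2*D**2 (Y(D) = (D + D)*(D + 0) = (2*D)*D = 2*D**2)
M(q) = -2 - q (M(q) = -5 + (3 - q) = -2 - q)
S(P) = -100 (S(P) = -2 - 2*(-7)**2 = -2 - 2*49 = -2 - 1*98 = -2 - 98 = -100)
-17*S(12) = -17*(-100) = 1700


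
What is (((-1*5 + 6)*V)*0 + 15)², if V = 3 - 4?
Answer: 225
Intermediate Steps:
V = -1
(((-1*5 + 6)*V)*0 + 15)² = (((-1*5 + 6)*(-1))*0 + 15)² = (((-5 + 6)*(-1))*0 + 15)² = ((1*(-1))*0 + 15)² = (-1*0 + 15)² = (0 + 15)² = 15² = 225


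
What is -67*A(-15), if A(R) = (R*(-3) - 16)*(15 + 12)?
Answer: -52461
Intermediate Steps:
A(R) = -432 - 81*R (A(R) = (-3*R - 16)*27 = (-16 - 3*R)*27 = -432 - 81*R)
-67*A(-15) = -67*(-432 - 81*(-15)) = -67*(-432 + 1215) = -67*783 = -52461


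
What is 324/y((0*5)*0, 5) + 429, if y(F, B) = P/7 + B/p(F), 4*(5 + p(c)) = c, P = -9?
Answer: 1149/4 ≈ 287.25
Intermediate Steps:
p(c) = -5 + c/4
y(F, B) = -9/7 + B/(-5 + F/4)
324/y((0*5)*0, 5) + 429 = 324/(((180 - 9*0*5*0 + 28*5)/(7*(-20 + (0*5)*0)))) + 429 = 324/(((180 - 0*0 + 140)/(7*(-20 + 0*0)))) + 429 = 324/(((180 - 9*0 + 140)/(7*(-20 + 0)))) + 429 = 324/(((⅐)*(180 + 0 + 140)/(-20))) + 429 = 324/(((⅐)*(-1/20)*320)) + 429 = 324/(-16/7) + 429 = 324*(-7/16) + 429 = -567/4 + 429 = 1149/4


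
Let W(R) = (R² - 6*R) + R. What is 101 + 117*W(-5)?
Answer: 5951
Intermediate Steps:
W(R) = R² - 5*R
101 + 117*W(-5) = 101 + 117*(-5*(-5 - 5)) = 101 + 117*(-5*(-10)) = 101 + 117*50 = 101 + 5850 = 5951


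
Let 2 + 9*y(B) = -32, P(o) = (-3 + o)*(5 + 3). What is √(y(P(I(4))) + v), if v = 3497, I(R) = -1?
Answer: √31439/3 ≈ 59.104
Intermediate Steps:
P(o) = -24 + 8*o (P(o) = (-3 + o)*8 = -24 + 8*o)
y(B) = -34/9 (y(B) = -2/9 + (⅑)*(-32) = -2/9 - 32/9 = -34/9)
√(y(P(I(4))) + v) = √(-34/9 + 3497) = √(31439/9) = √31439/3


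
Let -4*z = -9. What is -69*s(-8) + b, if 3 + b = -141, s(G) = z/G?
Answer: -3987/32 ≈ -124.59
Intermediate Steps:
z = 9/4 (z = -1/4*(-9) = 9/4 ≈ 2.2500)
s(G) = 9/(4*G)
b = -144 (b = -3 - 141 = -144)
-69*s(-8) + b = -621/(4*(-8)) - 144 = -621*(-1)/(4*8) - 144 = -69*(-9/32) - 144 = 621/32 - 144 = -3987/32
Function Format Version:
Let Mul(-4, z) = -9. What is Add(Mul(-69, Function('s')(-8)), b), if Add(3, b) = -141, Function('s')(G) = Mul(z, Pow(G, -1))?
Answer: Rational(-3987, 32) ≈ -124.59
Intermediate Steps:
z = Rational(9, 4) (z = Mul(Rational(-1, 4), -9) = Rational(9, 4) ≈ 2.2500)
Function('s')(G) = Mul(Rational(9, 4), Pow(G, -1))
b = -144 (b = Add(-3, -141) = -144)
Add(Mul(-69, Function('s')(-8)), b) = Add(Mul(-69, Mul(Rational(9, 4), Pow(-8, -1))), -144) = Add(Mul(-69, Mul(Rational(9, 4), Rational(-1, 8))), -144) = Add(Mul(-69, Rational(-9, 32)), -144) = Add(Rational(621, 32), -144) = Rational(-3987, 32)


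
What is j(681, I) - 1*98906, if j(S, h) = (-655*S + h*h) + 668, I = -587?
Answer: -199724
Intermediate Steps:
j(S, h) = 668 + h**2 - 655*S (j(S, h) = (-655*S + h**2) + 668 = (h**2 - 655*S) + 668 = 668 + h**2 - 655*S)
j(681, I) - 1*98906 = (668 + (-587)**2 - 655*681) - 1*98906 = (668 + 344569 - 446055) - 98906 = -100818 - 98906 = -199724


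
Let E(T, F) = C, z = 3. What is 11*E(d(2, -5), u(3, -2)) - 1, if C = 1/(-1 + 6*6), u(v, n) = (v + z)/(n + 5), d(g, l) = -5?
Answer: -24/35 ≈ -0.68571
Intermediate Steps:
u(v, n) = (3 + v)/(5 + n) (u(v, n) = (v + 3)/(n + 5) = (3 + v)/(5 + n))
C = 1/35 (C = 1/(-1 + 36) = 1/35 ≈ 0.028571)
E(T, F) = 1/35
11*E(d(2, -5), u(3, -2)) - 1 = 11*(1/35) - 1 = 11/35 - 1 = -24/35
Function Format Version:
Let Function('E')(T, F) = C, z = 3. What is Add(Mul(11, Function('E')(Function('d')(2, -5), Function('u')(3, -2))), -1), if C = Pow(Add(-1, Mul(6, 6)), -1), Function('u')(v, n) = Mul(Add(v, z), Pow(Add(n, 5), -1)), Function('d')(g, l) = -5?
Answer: Rational(-24, 35) ≈ -0.68571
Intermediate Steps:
Function('u')(v, n) = Mul(Pow(Add(5, n), -1), Add(3, v)) (Function('u')(v, n) = Mul(Add(v, 3), Pow(Add(n, 5), -1)) = Mul(Add(3, v), Pow(Add(5, n), -1)) = Mul(Pow(Add(5, n), -1), Add(3, v)))
C = Rational(1, 35) (C = Pow(Add(-1, 36), -1) = Pow(35, -1) = Rational(1, 35) ≈ 0.028571)
Function('E')(T, F) = Rational(1, 35)
Add(Mul(11, Function('E')(Function('d')(2, -5), Function('u')(3, -2))), -1) = Add(Mul(11, Rational(1, 35)), -1) = Add(Rational(11, 35), -1) = Rational(-24, 35)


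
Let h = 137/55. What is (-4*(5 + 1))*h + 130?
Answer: 3862/55 ≈ 70.218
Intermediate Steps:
h = 137/55 (h = 137*(1/55) = 137/55 ≈ 2.4909)
(-4*(5 + 1))*h + 130 = -4*(5 + 1)*(137/55) + 130 = -4*6*(137/55) + 130 = -24*137/55 + 130 = -3288/55 + 130 = 3862/55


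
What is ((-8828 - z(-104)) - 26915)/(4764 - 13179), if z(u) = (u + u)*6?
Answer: 6899/1683 ≈ 4.0992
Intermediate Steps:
z(u) = 12*u (z(u) = (2*u)*6 = 12*u)
((-8828 - z(-104)) - 26915)/(4764 - 13179) = ((-8828 - 12*(-104)) - 26915)/(4764 - 13179) = ((-8828 - 1*(-1248)) - 26915)/(-8415) = ((-8828 + 1248) - 26915)*(-1/8415) = (-7580 - 26915)*(-1/8415) = -34495*(-1/8415) = 6899/1683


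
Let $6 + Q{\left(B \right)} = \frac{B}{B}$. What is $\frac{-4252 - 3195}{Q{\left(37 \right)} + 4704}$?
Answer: $- \frac{7447}{4699} \approx -1.5848$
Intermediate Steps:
$Q{\left(B \right)} = -5$ ($Q{\left(B \right)} = -6 + \frac{B}{B} = -6 + 1 = -5$)
$\frac{-4252 - 3195}{Q{\left(37 \right)} + 4704} = \frac{-4252 - 3195}{-5 + 4704} = - \frac{7447}{4699}$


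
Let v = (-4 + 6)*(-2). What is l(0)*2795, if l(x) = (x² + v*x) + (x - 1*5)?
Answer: -13975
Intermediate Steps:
v = -4 (v = 2*(-2) = -4)
l(x) = -5 + x² - 3*x (l(x) = (x² - 4*x) + (x - 1*5) = (x² - 4*x) + (x - 5) = (x² - 4*x) + (-5 + x) = -5 + x² - 3*x)
l(0)*2795 = (-5 + 0² - 3*0)*2795 = (-5 + 0 + 0)*2795 = -5*2795 = -13975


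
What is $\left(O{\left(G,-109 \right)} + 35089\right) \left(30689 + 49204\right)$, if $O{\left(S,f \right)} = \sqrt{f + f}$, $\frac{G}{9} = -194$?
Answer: $2803365477 + 79893 i \sqrt{218} \approx 2.8034 \cdot 10^{9} + 1.1796 \cdot 10^{6} i$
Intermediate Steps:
$G = -1746$ ($G = 9 \left(-194\right) = -1746$)
$O{\left(S,f \right)} = \sqrt{2} \sqrt{f}$ ($O{\left(S,f \right)} = \sqrt{2 f} = \sqrt{2} \sqrt{f}$)
$\left(O{\left(G,-109 \right)} + 35089\right) \left(30689 + 49204\right) = \left(\sqrt{2} \sqrt{-109} + 35089\right) \left(30689 + 49204\right) = \left(\sqrt{2} i \sqrt{109} + 35089\right) 79893 = \left(i \sqrt{218} + 35089\right) 79893 = \left(35089 + i \sqrt{218}\right) 79893 = 2803365477 + 79893 i \sqrt{218}$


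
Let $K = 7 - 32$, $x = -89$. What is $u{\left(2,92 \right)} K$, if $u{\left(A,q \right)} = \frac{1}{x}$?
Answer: $\frac{25}{89} \approx 0.2809$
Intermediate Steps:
$u{\left(A,q \right)} = - \frac{1}{89}$ ($u{\left(A,q \right)} = \frac{1}{-89} = - \frac{1}{89}$)
$K = -25$
$u{\left(2,92 \right)} K = \left(- \frac{1}{89}\right) \left(-25\right) = \frac{25}{89}$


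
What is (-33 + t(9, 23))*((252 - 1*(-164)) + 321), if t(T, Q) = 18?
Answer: -11055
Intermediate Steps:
(-33 + t(9, 23))*((252 - 1*(-164)) + 321) = (-33 + 18)*((252 - 1*(-164)) + 321) = -15*((252 + 164) + 321) = -15*(416 + 321) = -15*737 = -11055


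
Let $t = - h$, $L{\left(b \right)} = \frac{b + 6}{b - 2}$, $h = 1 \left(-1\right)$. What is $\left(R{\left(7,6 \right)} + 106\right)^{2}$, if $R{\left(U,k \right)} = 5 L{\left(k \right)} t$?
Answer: $14641$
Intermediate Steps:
$h = -1$
$L{\left(b \right)} = \frac{6 + b}{-2 + b}$
$t = 1$ ($t = \left(-1\right) \left(-1\right) = 1$)
$R{\left(U,k \right)} = \frac{5 \left(6 + k\right)}{-2 + k}$ ($R{\left(U,k \right)} = 5 \frac{6 + k}{-2 + k} 1 = \frac{5 \left(6 + k\right)}{-2 + k} 1 = \frac{5 \left(6 + k\right)}{-2 + k}$)
$\left(R{\left(7,6 \right)} + 106\right)^{2} = \left(\frac{5 \left(6 + 6\right)}{-2 + 6} + 106\right)^{2} = \left(5 \cdot \frac{1}{4} \cdot 12 + 106\right)^{2} = \left(15 + 106\right)^{2} = 121^{2} = 14641$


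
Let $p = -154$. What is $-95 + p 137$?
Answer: $-21193$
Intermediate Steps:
$-95 + p 137 = -95 - 21098 = -21193$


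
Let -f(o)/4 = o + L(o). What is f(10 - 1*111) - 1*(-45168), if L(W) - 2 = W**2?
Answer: 4760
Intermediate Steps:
L(W) = 2 + W**2
f(o) = -8 - 4*o - 4*o**2 (f(o) = -4*(o + (2 + o**2)) = -4*(2 + o + o**2) = -8 - 4*o - 4*o**2)
f(10 - 1*111) - 1*(-45168) = (-8 - 4*(10 - 1*111) - 4*(10 - 1*111)**2) - 1*(-45168) = (-8 - 4*(10 - 111) - 4*(10 - 111)**2) + 45168 = (-8 - 4*(-101) - 4*(-101)**2) + 45168 = (-8 + 404 - 4*10201) + 45168 = (-8 + 404 - 40804) + 45168 = -40408 + 45168 = 4760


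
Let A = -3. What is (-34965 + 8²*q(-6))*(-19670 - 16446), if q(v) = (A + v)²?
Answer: 1075570596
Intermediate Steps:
q(v) = (-3 + v)²
(-34965 + 8²*q(-6))*(-19670 - 16446) = (-34965 + 8²*(-3 - 6)²)*(-19670 - 16446) = (-34965 + 64*(-9)²)*(-36116) = (-34965 + 64*81)*(-36116) = (-34965 + 5184)*(-36116) = -29781*(-36116) = 1075570596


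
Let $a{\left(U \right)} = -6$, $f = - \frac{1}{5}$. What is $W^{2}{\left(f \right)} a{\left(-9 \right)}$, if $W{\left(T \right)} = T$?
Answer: $- \frac{6}{25} \approx -0.24$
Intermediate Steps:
$f = - \frac{1}{5}$ ($f = \left(-1\right) \frac{1}{5} = - \frac{1}{5} \approx -0.2$)
$W^{2}{\left(f \right)} a{\left(-9 \right)} = \left(- \frac{1}{5}\right)^{2} \left(-6\right) = \frac{1}{25} \left(-6\right) = - \frac{6}{25}$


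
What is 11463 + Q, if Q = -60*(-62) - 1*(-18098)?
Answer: 33281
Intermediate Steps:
Q = 21818 (Q = 3720 + 18098 = 21818)
11463 + Q = 11463 + 21818 = 33281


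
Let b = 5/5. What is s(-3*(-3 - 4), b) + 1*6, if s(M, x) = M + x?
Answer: 28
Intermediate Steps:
b = 1 (b = 5*(⅕) = 1)
s(-3*(-3 - 4), b) + 1*6 = (-3*(-3 - 4) + 1) + 1*6 = (-3*(-7) + 1) + 6 = (21 + 1) + 6 = 22 + 6 = 28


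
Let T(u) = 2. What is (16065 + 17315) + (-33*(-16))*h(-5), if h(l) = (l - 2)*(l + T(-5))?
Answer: 44468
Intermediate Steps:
h(l) = (-2 + l)*(2 + l) (h(l) = (l - 2)*(l + 2) = (-2 + l)*(2 + l))
(16065 + 17315) + (-33*(-16))*h(-5) = (16065 + 17315) + (-33*(-16))*(-4 + (-5)²) = 33380 + 528*(-4 + 25) = 33380 + 528*21 = 33380 + 11088 = 44468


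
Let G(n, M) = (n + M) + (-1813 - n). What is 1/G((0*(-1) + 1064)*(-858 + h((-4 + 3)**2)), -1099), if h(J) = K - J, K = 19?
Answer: -1/2912 ≈ -0.00034341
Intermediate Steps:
h(J) = 19 - J
G(n, M) = -1813 + M (G(n, M) = (M + n) + (-1813 - n) = -1813 + M)
1/G((0*(-1) + 1064)*(-858 + h((-4 + 3)**2)), -1099) = 1/(-1813 - 1099) = 1/(-2912) = -1/2912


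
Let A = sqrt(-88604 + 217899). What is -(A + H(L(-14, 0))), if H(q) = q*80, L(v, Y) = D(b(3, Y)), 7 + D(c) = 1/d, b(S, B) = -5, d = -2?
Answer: 600 - sqrt(129295) ≈ 240.42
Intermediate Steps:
D(c) = -15/2 (D(c) = -7 + 1/(-2) = -7 - 1/2 = -15/2)
L(v, Y) = -15/2
H(q) = 80*q
A = sqrt(129295) ≈ 359.58
-(A + H(L(-14, 0))) = -(sqrt(129295) + 80*(-15/2)) = -(sqrt(129295) - 600) = -(-600 + sqrt(129295)) = 600 - sqrt(129295)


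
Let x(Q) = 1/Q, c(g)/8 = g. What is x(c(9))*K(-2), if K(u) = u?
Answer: -1/36 ≈ -0.027778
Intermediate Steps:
c(g) = 8*g
x(c(9))*K(-2) = -2/(8*9) = -2/72 = (1/72)*(-2) = -1/36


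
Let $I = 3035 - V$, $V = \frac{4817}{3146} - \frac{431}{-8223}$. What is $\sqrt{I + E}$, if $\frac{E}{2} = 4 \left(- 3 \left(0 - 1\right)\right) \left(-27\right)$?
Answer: $\frac{499 \sqrt{52985344542}}{2351778} \approx 48.841$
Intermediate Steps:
$V = \frac{40966117}{25869558}$ ($V = 4817 \cdot \frac{1}{3146} - - \frac{431}{8223} = \frac{4817}{3146} + \frac{431}{8223} = \frac{40966117}{25869558} \approx 1.5836$)
$I = \frac{78473142413}{25869558}$ ($I = 3035 - \frac{40966117}{25869558} = \frac{78473142413}{25869558} \approx 3033.4$)
$E = -648$ ($E = 2 \cdot 4 \left(- 3 \left(0 - 1\right)\right) \left(-27\right) = 2 \cdot 4 \left(\left(-3\right) \left(-1\right)\right) \left(-27\right) = 2 \cdot 4 \cdot 3 \left(-27\right) = 2 \cdot 12 \left(-27\right) = 2 \left(-324\right) = -648$)
$\sqrt{I + E} = \sqrt{\frac{78473142413}{25869558} - 648} = \sqrt{\frac{61709668829}{25869558}} = \frac{499 \sqrt{52985344542}}{2351778}$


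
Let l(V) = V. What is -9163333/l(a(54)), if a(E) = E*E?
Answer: -9163333/2916 ≈ -3142.4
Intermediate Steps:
a(E) = E²
-9163333/l(a(54)) = -9163333/(54²) = -9163333/2916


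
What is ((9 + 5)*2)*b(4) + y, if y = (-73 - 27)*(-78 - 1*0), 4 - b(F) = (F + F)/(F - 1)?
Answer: 23512/3 ≈ 7837.3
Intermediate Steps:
b(F) = 4 - 2*F/(-1 + F) (b(F) = 4 - (F + F)/(F - 1) = 4 - 2*F/(-1 + F))
y = 7800 (y = -100*(-78 + 0) = -100*(-78) = 7800)
((9 + 5)*2)*b(4) + y = ((9 + 5)*2)*(2*(-2 + 4)/(-1 + 4)) + 7800 = (14*2)*(2*2/3) + 7800 = 28*(2*(1/3)*2) + 7800 = 28*(4/3) + 7800 = 112/3 + 7800 = 23512/3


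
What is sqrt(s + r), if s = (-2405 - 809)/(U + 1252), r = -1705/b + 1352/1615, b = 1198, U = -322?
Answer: I*sqrt(5234526559763130)/35986722 ≈ 2.0105*I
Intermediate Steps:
r = -1133879/1934770 (r = -1705/1198 + 1352/1615 = -1133879/1934770 ≈ -0.58605)
s = -1607/465 (s = (-2405 - 809)/(-322 + 1252) = -3214/930 = -3214*1/930 = -1607/465 ≈ -3.4559)
sqrt(s + r) = sqrt(-1607/465 - 1133879/1934770) = sqrt(-145457165/35986722) = I*sqrt(5234526559763130)/35986722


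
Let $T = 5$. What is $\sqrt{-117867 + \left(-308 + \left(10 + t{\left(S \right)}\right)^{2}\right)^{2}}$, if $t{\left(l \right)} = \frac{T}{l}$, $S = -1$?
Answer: $i \sqrt{37778} \approx 194.37 i$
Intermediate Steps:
$t{\left(l \right)} = \frac{5}{l}$
$\sqrt{-117867 + \left(-308 + \left(10 + t{\left(S \right)}\right)^{2}\right)^{2}} = \sqrt{-117867 + \left(-308 + \left(10 + \frac{5}{-1}\right)^{2}\right)^{2}} = \sqrt{-117867 + \left(-308 + \left(10 + 5 \left(-1\right)\right)^{2}\right)^{2}} = \sqrt{-117867 + \left(-308 + \left(10 - 5\right)^{2}\right)^{2}} = \sqrt{-117867 + \left(-308 + 5^{2}\right)^{2}} = \sqrt{-117867 + \left(-308 + 25\right)^{2}} = \sqrt{-117867 + \left(-283\right)^{2}} = \sqrt{-117867 + 80089} = \sqrt{-37778} = i \sqrt{37778}$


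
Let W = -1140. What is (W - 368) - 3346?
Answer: -4854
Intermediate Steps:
(W - 368) - 3346 = (-1140 - 368) - 3346 = -1508 - 3346 = -4854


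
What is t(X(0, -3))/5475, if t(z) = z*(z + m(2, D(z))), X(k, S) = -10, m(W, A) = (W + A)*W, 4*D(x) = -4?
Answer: 16/1095 ≈ 0.014612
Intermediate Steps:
D(x) = -1 (D(x) = (¼)*(-4) = -1)
m(W, A) = W*(A + W) (m(W, A) = (A + W)*W = W*(A + W))
t(z) = z*(2 + z) (t(z) = z*(z + 2*(-1 + 2)) = z*(z + 2*1) = z*(z + 2) = z*(2 + z))
t(X(0, -3))/5475 = -10*(2 - 10)/5475 = -10*(-8)*(1/5475) = 80*(1/5475) = 16/1095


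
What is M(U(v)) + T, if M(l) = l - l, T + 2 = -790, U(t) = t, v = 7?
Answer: -792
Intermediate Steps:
T = -792 (T = -2 - 790 = -792)
M(l) = 0
M(U(v)) + T = 0 - 792 = -792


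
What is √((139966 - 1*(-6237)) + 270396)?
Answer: √416599 ≈ 645.44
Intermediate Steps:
√((139966 - 1*(-6237)) + 270396) = √((139966 + 6237) + 270396) = √(146203 + 270396) = √416599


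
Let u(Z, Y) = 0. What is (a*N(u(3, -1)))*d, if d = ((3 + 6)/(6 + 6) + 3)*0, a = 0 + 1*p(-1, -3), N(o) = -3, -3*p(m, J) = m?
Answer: 0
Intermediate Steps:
p(m, J) = -m/3
a = 1/3 (a = 0 + 1*(-1/3*(-1)) = 0 + 1*(1/3) = 0 + 1/3 = 1/3 ≈ 0.33333)
d = 0 (d = (9/12 + 3)*0 = (9*(1/12) + 3)*0 = (3/4 + 3)*0 = (15/4)*0 = 0)
(a*N(u(3, -1)))*d = ((1/3)*(-3))*0 = -1*0 = 0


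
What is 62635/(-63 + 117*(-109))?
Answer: -62635/12816 ≈ -4.8873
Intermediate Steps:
62635/(-63 + 117*(-109)) = 62635/(-63 - 12753) = 62635/(-12816) = 62635*(-1/12816) = -62635/12816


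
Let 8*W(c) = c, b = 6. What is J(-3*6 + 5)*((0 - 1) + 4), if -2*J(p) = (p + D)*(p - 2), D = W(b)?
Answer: -2205/8 ≈ -275.63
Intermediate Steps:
W(c) = c/8
D = ¾ (D = (⅛)*6 = ¾ ≈ 0.75000)
J(p) = -(-2 + p)*(¾ + p)/2 (J(p) = -(p + ¾)*(p - 2)/2 = -(¾ + p)*(-2 + p)/2 = -(-2 + p)*(¾ + p)/2)
J(-3*6 + 5)*((0 - 1) + 4) = (¾ - (-3*6 + 5)²/2 + 5*(-3*6 + 5)/8)*((0 - 1) + 4) = (¾ - (-18 + 5)²/2 + 5*(-18 + 5)/8)*(-1 + 4) = (¾ - ½*(-13)² + (5/8)*(-13))*3 = (¾ - ½*169 - 65/8)*3 = (¾ - 169/2 - 65/8)*3 = -735/8*3 = -2205/8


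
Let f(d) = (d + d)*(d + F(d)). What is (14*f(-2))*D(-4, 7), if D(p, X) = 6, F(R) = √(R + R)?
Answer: 672 - 672*I ≈ 672.0 - 672.0*I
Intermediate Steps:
F(R) = √2*√R (F(R) = √(2*R) = √2*√R)
f(d) = 2*d*(d + √2*√d) (f(d) = (d + d)*(d + √2*√d) = (2*d)*(d + √2*√d) = 2*d*(d + √2*√d))
(14*f(-2))*D(-4, 7) = (14*(2*(-2)*(-2 + √2*√(-2))))*6 = (14*(2*(-2)*(-2 + √2*(I*√2))))*6 = (14*(2*(-2)*(-2 + 2*I)))*6 = (14*(8 - 8*I))*6 = (112 - 112*I)*6 = 672 - 672*I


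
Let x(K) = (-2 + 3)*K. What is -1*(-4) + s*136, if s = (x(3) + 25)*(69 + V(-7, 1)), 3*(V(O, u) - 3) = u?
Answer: 826348/3 ≈ 2.7545e+5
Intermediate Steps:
V(O, u) = 3 + u/3
x(K) = K (x(K) = 1*K = K)
s = 6076/3 (s = (3 + 25)*(69 + (3 + (⅓)*1)) = 28*(69 + (3 + ⅓)) = 28*(69 + 10/3) = 28*(217/3) = 6076/3 ≈ 2025.3)
-1*(-4) + s*136 = -1*(-4) + (6076/3)*136 = 4 + 826336/3 = 826348/3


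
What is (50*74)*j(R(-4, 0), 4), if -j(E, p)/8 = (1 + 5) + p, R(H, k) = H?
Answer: -296000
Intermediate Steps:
j(E, p) = -48 - 8*p (j(E, p) = -8*((1 + 5) + p) = -8*(6 + p) = -48 - 8*p)
(50*74)*j(R(-4, 0), 4) = (50*74)*(-48 - 8*4) = 3700*(-48 - 32) = 3700*(-80) = -296000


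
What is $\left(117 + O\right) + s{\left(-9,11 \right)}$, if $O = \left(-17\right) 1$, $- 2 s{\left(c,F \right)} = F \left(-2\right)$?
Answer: $111$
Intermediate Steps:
$s{\left(c,F \right)} = F$ ($s{\left(c,F \right)} = - \frac{F \left(-2\right)}{2} = - \frac{\left(-2\right) F}{2} = F$)
$O = -17$
$\left(117 + O\right) + s{\left(-9,11 \right)} = \left(117 - 17\right) + 11 = 100 + 11 = 111$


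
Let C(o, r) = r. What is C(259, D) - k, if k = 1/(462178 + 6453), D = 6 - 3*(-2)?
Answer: 5623571/468631 ≈ 12.000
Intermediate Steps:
D = 12 (D = 6 + 6 = 12)
k = 1/468631 ≈ 2.1339e-6
C(259, D) - k = 12 - 1*1/468631 = 12 - 1/468631 = 5623571/468631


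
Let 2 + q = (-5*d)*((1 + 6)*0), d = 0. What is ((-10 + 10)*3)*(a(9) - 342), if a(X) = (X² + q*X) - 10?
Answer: 0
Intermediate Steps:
q = -2 (q = -2 + (-5*0)*((1 + 6)*0) = -2 + 0*(7*0) = -2 + 0*0 = -2 + 0 = -2)
a(X) = -10 + X² - 2*X (a(X) = (X² - 2*X) - 10 = -10 + X² - 2*X)
((-10 + 10)*3)*(a(9) - 342) = ((-10 + 10)*3)*((-10 + 9² - 2*9) - 342) = (0*3)*((-10 + 81 - 18) - 342) = 0*(53 - 342) = 0*(-289) = 0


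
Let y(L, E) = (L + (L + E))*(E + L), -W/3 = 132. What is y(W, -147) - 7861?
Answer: 502016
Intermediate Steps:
W = -396 (W = -3*132 = -396)
y(L, E) = (E + L)*(E + 2*L) (y(L, E) = (L + (E + L))*(E + L) = (E + 2*L)*(E + L) = (E + L)*(E + 2*L))
y(W, -147) - 7861 = ((-147)² + 2*(-396)² + 3*(-147)*(-396)) - 7861 = (21609 + 2*156816 + 174636) - 7861 = (21609 + 313632 + 174636) - 7861 = 509877 - 7861 = 502016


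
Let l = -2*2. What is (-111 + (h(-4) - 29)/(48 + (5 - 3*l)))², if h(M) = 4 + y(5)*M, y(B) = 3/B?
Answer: 1311308944/105625 ≈ 12415.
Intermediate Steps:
l = -4
h(M) = 4 + 3*M/5 (h(M) = 4 + (3/5)*M = 4 + (3*(⅕))*M = 4 + 3*M/5)
(-111 + (h(-4) - 29)/(48 + (5 - 3*l)))² = (-111 + ((4 + (⅗)*(-4)) - 29)/(48 + (5 - 3*(-4))))² = (-111 + ((4 - 12/5) - 29)/(48 + (5 + 12)))² = (-111 + (8/5 - 29)/(48 + 17))² = (-111 - 137/5/65)² = (-111 - 137/5*1/65)² = (-111 - 137/325)² = (-36212/325)² = 1311308944/105625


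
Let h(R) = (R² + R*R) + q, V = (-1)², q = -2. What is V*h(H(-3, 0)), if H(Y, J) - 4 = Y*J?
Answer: 30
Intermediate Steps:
H(Y, J) = 4 + J*Y (H(Y, J) = 4 + Y*J = 4 + J*Y)
V = 1
h(R) = -2 + 2*R² (h(R) = (R² + R*R) - 2 = (R² + R²) - 2 = 2*R² - 2 = -2 + 2*R²)
V*h(H(-3, 0)) = 1*(-2 + 2*(4 + 0*(-3))²) = 1*(-2 + 2*(4 + 0)²) = 1*(-2 + 2*4²) = 1*(-2 + 2*16) = 1*(-2 + 32) = 1*30 = 30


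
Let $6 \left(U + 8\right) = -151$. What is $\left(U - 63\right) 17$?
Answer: $- \frac{9809}{6} \approx -1634.8$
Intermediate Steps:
$U = - \frac{199}{6}$ ($U = -8 + \frac{1}{6} \left(-151\right) = -8 - \frac{151}{6} = - \frac{199}{6} \approx -33.167$)
$\left(U - 63\right) 17 = \left(- \frac{199}{6} - 63\right) 17 = \left(- \frac{577}{6}\right) 17 = - \frac{9809}{6}$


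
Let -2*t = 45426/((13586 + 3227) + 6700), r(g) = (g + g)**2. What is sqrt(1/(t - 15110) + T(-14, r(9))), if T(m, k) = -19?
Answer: I*sqrt(2398588000892638890)/355304143 ≈ 4.3589*I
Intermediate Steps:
r(g) = 4*g**2 (r(g) = (2*g)**2 = 4*g**2)
t = -22713/23513 (t = -22713/((13586 + 3227) + 6700) = -22713/(16813 + 6700) = -22713/23513 ≈ -0.96598)
sqrt(1/(t - 15110) + T(-14, r(9))) = sqrt(1/(-22713/23513 - 15110) - 19) = sqrt(1/(-355304143/23513) - 19) = sqrt(-23513/355304143 - 19) = sqrt(-6750802230/355304143) = I*sqrt(2398588000892638890)/355304143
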